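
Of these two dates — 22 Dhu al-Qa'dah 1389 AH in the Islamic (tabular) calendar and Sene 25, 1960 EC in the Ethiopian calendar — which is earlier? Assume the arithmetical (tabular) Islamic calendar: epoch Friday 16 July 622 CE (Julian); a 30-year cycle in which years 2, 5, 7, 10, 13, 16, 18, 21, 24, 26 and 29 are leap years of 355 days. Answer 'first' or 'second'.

second

The two dates have Julian Day Numbers 2440617 and 2440040 respectively.
Since 2440040 < 2440617, the second date comes first.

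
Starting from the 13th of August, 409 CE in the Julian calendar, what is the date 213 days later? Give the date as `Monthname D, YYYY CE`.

March 14, 410 CE

The starting date is JDN 1870670; 1870670 + 213 = 1870883.
JDN 1870883 corresponds to March 14, 410 CE.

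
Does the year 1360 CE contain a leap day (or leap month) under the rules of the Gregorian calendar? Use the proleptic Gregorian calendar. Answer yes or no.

1360 is divisible by 4 and not by 100, so it is a leap year.

yes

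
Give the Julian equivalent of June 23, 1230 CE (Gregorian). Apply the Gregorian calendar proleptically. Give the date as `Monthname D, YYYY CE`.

June 16, 1230 CE

At this point the Julian calendar is 7 days behind the Gregorian.
23 June 1230 Gregorian − 7 days → 16 June 1230 Julian.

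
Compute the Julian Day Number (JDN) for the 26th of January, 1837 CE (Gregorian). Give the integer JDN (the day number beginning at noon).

JDN 2299161 is 15 October 1582 CE (Gregorian); the target day is +92875 days from there, so JDN = 2392036.

2392036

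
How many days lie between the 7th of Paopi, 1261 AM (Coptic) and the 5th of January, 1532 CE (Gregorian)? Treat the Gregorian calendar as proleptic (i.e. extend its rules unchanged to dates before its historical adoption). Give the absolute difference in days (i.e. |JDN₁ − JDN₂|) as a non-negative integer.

4666

First date → JDN 2285281; second date → JDN 2280615.
The interval is |2285281 − 2280615| = 4666 days.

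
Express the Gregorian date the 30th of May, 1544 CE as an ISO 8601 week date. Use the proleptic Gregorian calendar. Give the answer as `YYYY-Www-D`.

1544-W22-2

The weekday is Tuesday (ISO weekday 2).
That Tuesday belongs to ISO week 22 of ISO year 1544.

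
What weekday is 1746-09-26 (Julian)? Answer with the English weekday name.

This is JDN 2359053 (7 October 1746 Gregorian).
2359053 ≡ 4 (mod 7); counting from Monday = 0 gives Friday.

Friday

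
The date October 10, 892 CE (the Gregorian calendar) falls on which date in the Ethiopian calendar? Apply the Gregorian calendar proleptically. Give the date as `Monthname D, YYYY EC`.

Tikimt 9, 885 EC

Both dates share Julian Day Number 2047140; in the Ethiopian calendar that is 9 Tikimt 885 EC.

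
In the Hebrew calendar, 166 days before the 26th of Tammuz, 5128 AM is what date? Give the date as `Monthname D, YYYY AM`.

The starting date is JDN 2220914; 2220914 − 166 = 2220748.
JDN 2220748 corresponds to Adar I 8, 5128 AM.

Adar I 8, 5128 AM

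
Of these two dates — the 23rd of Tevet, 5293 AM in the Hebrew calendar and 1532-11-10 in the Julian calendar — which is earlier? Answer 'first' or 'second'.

Converting both to JDN: 2280976 vs 2280935; the smaller is the second.

second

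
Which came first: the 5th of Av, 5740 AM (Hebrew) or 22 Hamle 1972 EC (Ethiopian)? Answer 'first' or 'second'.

first

The two dates have Julian Day Numbers 2444439 and 2444450 respectively.
Since 2444439 < 2444450, the first date comes first.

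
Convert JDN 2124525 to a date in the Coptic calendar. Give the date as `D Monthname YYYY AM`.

The proleptic Gregorian equivalent of JDN 2124525 is 26 August 1104.
In the Coptic calendar that day is 26 Mesori 820 AM.

26 Mesori 820 AM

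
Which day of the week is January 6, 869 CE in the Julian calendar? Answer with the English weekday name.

Thursday

Equivalently 10 January 869 Gregorian, JDN 2038466.
2038466 ≡ 3 (mod 7); counting from Monday = 0 gives Thursday.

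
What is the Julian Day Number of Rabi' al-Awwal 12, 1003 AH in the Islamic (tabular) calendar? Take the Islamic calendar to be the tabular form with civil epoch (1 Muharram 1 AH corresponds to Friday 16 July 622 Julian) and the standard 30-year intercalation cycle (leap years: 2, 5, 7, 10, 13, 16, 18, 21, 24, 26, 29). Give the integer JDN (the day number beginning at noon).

2303585

Equivalently 25 November 1594 (Gregorian).
JDN 2451545 is 1 January 2000 CE (Gregorian); the target day is −147960 days from there, so JDN = 2303585.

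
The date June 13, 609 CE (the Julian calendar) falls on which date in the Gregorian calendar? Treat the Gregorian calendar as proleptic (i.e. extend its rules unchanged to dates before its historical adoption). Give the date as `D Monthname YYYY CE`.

At this point the Julian calendar is 3 days behind the Gregorian.
13 June 609 Julian + 3 days → 16 June 609 Gregorian.

16 June 609 CE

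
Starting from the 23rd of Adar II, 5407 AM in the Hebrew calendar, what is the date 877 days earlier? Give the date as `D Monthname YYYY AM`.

The starting date is JDN 2322703; 2322703 − 877 = 2321826.
JDN 2321826 corresponds to 4 Cheshvan 5405 AM.

4 Cheshvan 5405 AM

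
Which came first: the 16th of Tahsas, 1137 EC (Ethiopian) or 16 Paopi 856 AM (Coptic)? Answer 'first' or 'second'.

First date → JDN 2139250; second date → JDN 2137364.
JDN 2137364 < JDN 2139250, so the second date is earlier.

second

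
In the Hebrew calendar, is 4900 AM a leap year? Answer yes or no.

Hebrew year 4900 is year 17 of its 19-year Metonic cycle; leap years are at positions 3, 6, 8, 11, 14, 17, 19, so it is a leap year (13 months).

yes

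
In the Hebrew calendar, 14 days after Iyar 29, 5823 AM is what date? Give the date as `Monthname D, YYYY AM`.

JDN of Iyar 29, 5823 AM = 2474703.
2474703 + 14 = 2474717.
JDN 2474717 in the Hebrew calendar is Sivan 14, 5823 AM.

Sivan 14, 5823 AM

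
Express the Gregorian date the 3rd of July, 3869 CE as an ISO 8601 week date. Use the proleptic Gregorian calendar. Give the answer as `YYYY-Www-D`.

3869-W26-6

The weekday is Saturday (ISO weekday 6).
That Saturday belongs to ISO week 26 of ISO year 3869.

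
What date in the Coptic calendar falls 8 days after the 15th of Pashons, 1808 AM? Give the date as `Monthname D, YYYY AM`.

Pashons 23, 1808 AM

The starting date is JDN 2485291; 2485291 + 8 = 2485299.
JDN 2485299 corresponds to Pashons 23, 1808 AM.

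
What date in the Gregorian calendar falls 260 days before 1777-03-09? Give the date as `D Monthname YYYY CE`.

Counting 260 days back from JDN 2370164 reaches JDN 2369904, which is 22 June 1776 CE.

22 June 1776 CE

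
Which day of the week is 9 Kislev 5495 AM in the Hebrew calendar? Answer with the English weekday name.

Saturday

This is JDN 2354728 (4 December 1734 Gregorian).
JDN 2354728 mod 7 = 5, and JDN 0 was a Monday, so this is a Saturday.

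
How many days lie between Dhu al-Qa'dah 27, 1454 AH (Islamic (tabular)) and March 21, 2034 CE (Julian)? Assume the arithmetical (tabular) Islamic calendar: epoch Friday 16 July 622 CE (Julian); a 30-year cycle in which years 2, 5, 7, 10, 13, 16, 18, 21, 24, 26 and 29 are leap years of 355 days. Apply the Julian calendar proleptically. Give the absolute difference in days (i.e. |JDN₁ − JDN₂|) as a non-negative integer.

400

JDN of the first date = 2463656.
JDN of the second date = 2464056.
|2464056 − 2463656| = 400.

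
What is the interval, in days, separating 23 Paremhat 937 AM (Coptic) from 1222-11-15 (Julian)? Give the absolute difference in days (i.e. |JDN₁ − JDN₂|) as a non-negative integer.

JDN of the first date = 2167106.
JDN of the second date = 2167712.
|2167712 − 2167106| = 606.

606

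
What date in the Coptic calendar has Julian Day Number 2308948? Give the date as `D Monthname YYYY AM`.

The Gregorian equivalent of JDN 2308948 is 1 August 1609.
In the Coptic calendar that day is 28 Epip 1325 AM.

28 Epip 1325 AM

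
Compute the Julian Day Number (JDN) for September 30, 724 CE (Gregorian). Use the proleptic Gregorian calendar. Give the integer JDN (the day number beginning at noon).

JDN 2299161 is 15 October 1582 CE (Gregorian); the target day is −313393 days from there, so JDN = 1985768.

1985768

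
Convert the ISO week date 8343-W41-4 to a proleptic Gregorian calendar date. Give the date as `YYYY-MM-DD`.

ISO week 1 of 8343 is the week containing the first Thursday of 8343.
Week 41, day 4 (Thursday) lands on 8343-10-14.

8343-10-14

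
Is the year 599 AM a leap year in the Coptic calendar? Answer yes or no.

yes

599 mod 4 = 3; in the Coptic calendar a year is leap when year mod 4 = 3, so it is a leap year.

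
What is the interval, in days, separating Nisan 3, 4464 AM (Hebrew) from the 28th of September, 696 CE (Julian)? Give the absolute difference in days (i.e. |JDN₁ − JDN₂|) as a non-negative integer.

2723

JDN of the first date = 1978266.
JDN of the second date = 1975543.
|1975543 − 1978266| = 2723.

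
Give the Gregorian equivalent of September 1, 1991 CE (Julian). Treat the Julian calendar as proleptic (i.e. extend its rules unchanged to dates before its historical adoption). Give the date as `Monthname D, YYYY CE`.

The Julian–Gregorian offset here is 13 days (Julian trailing).
1 September 1991 Julian + 13 days → 14 September 1991 Gregorian.

September 14, 1991 CE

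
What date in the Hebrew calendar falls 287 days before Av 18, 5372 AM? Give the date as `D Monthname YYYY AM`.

The starting date is JDN 2310059; 2310059 − 287 = 2309772.
JDN 2309772 corresponds to 27 Cheshvan 5372 AM.

27 Cheshvan 5372 AM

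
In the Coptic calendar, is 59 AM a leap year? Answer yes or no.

yes

59 mod 4 = 3; in the Coptic calendar a year is leap when year mod 4 = 3, so it is a leap year.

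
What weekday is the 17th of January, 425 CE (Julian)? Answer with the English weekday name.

This is JDN 1876306 (18 January 425 Gregorian).
1876306 ≡ 5 (mod 7); counting from Monday = 0 gives Saturday.

Saturday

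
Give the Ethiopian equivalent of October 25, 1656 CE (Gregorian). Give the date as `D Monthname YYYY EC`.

18 Tikimt 1649 EC

Both dates share Julian Day Number 2326200; in the Ethiopian calendar that is 18 Tikimt 1649 EC.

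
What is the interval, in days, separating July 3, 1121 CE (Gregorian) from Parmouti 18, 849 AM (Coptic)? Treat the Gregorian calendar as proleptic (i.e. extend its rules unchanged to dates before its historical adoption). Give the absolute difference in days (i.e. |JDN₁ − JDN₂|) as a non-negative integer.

First date → JDN 2130680; second date → JDN 2134989.
The interval is |2130680 − 2134989| = 4309 days.

4309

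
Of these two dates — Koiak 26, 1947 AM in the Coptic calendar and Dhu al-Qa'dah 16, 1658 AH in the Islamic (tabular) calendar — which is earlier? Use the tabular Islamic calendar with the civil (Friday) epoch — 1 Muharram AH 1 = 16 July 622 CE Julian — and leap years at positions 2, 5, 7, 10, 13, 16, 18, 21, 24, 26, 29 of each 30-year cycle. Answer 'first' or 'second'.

first

The two dates have Julian Day Numbers 2535921 and 2535936 respectively.
Since 2535921 < 2535936, the first date comes first.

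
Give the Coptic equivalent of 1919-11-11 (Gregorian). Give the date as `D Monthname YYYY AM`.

1 Hathor 1636 AM

Both dates share Julian Day Number 2422274; in the Coptic calendar that is 1 Hathor 1636 AM.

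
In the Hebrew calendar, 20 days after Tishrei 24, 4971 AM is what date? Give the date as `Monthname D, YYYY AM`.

Cheshvan 14, 4971 AM

The starting date is JDN 2163296; 2163296 + 20 = 2163316.
JDN 2163316 corresponds to Cheshvan 14, 4971 AM.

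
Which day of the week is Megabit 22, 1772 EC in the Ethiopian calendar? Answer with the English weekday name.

Wednesday

Equivalently 29 March 1780 Gregorian, JDN 2371280.
Since JDN mod 7 = 2 (0 = Monday), the day is Wednesday.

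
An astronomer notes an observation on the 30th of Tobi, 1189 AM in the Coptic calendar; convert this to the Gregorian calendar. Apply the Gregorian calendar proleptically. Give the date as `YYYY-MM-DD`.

Both dates share Julian Day Number 2259096; in the Gregorian calendar that is 3 February 1473 CE.

1473-02-03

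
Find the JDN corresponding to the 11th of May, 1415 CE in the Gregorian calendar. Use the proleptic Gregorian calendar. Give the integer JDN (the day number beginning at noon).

JDN 2400001 is 17 November 1858 CE (Gregorian), MJD 0; the target day is −161993 days from there, so JDN = 2238008.

2238008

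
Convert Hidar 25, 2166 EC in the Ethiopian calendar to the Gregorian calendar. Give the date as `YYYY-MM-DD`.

2173-12-05

Julian Day Number of the source date = 2515071.
Converting JDN 2515071 to the Gregorian calendar gives 5 December 2173 CE.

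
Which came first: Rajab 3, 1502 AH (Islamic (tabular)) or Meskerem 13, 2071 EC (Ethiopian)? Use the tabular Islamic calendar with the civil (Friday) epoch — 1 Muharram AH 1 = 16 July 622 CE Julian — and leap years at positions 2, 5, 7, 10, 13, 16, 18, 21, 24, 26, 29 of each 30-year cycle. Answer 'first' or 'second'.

Converting both to JDN: 2480523 vs 2480300; the smaller is the second.

second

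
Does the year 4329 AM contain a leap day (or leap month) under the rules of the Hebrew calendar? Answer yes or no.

Hebrew year 4329 is year 16 of its 19-year Metonic cycle; leap years are at positions 3, 6, 8, 11, 14, 17, 19, so it is a common year (12 months).

no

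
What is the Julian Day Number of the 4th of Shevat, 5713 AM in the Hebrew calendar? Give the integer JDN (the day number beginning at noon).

Equivalently 20 January 1953 (Gregorian).
JDN 2299161 is 15 October 1582 CE (Gregorian); the target day is +135237 days from there, so JDN = 2434398.

2434398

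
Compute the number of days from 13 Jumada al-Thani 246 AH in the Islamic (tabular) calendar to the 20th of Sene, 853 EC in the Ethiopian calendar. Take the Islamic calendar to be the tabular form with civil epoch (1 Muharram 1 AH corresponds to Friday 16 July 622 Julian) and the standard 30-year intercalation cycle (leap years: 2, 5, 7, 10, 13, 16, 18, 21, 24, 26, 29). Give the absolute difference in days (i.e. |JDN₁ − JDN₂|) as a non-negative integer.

JDN of the first date = 2035420.
JDN of the second date = 2035703.
|2035703 − 2035420| = 283.

283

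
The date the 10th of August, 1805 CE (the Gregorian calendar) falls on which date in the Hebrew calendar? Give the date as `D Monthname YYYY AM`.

Both dates share Julian Day Number 2380544; in the Hebrew calendar that is 15 Av 5565 AM.

15 Av 5565 AM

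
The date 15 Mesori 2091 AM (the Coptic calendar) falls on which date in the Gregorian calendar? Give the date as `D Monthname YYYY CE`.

24 August 2375 CE

Both dates share Julian Day Number 2588746; in the Gregorian calendar that is 24 August 2375 CE.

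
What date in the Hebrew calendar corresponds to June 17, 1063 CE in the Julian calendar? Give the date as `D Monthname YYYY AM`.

17 Tammuz 4823 AM

The source date corresponds to 23 June 1063 in the proleptic Gregorian calendar (JDN 2109486).
That day falls on 17 Tammuz 4823 AM in the Hebrew calendar.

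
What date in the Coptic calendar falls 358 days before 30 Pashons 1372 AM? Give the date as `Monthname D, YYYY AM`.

Paoni 8, 1371 AM

JDN of 30 Pashons 1372 AM = 2326057.
2326057 − 358 = 2325699.
JDN 2325699 in the Coptic calendar is Paoni 8, 1371 AM.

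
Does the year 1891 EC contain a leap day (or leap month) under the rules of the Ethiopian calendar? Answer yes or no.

1891 mod 4 = 3; in the Ethiopian calendar a year is leap when year mod 4 = 3, so it is a leap year.

yes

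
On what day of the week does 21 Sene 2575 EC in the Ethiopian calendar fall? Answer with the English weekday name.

Wednesday

Equivalently 2 July 2583 Gregorian, JDN 2664664.
Since JDN mod 7 = 2 (0 = Monday), the day is Wednesday.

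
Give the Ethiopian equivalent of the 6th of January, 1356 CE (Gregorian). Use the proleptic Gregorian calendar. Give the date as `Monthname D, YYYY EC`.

Tir 2, 1348 EC

Both dates share Julian Day Number 2216334; in the Ethiopian calendar that is 2 Tir 1348 EC.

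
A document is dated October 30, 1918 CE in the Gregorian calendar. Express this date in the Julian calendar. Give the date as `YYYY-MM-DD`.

For dates in this range the Gregorian date is 13 days ahead of the Julian.
30 October 1918 Gregorian − 13 days → 17 October 1918 Julian.

1918-10-17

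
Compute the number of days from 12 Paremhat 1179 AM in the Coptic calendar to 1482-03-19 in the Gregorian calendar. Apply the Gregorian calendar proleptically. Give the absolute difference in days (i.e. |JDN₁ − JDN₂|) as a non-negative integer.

First date → JDN 2255485; second date → JDN 2262427.
The interval is |2255485 − 2262427| = 6942 days.

6942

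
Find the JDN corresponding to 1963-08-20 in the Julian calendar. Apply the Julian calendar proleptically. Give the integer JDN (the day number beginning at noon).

Equivalently 2 September 1963 (Gregorian).
JDN 2299161 is 15 October 1582 CE (Gregorian); the target day is +139114 days from there, so JDN = 2438275.

2438275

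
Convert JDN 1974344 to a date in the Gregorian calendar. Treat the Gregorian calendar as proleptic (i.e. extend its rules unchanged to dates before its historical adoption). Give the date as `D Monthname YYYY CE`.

JDN 2451545 is 1 Jan 2000; 1974344 is −477201 days from there.

20 June 693 CE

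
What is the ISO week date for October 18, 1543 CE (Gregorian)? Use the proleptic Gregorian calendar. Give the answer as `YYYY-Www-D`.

1543-W42-1

The weekday is Monday (ISO weekday 1).
That Monday belongs to ISO week 42 of ISO year 1543.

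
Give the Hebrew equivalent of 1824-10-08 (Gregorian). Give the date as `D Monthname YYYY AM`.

16 Tishrei 5585 AM

Both dates share Julian Day Number 2387543; in the Hebrew calendar that is 16 Tishrei 5585 AM.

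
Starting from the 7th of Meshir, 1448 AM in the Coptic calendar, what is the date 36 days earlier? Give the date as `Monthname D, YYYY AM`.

Tobi 1, 1448 AM

The starting date is JDN 2353703; 2353703 − 36 = 2353667.
JDN 2353667 corresponds to Tobi 1, 1448 AM.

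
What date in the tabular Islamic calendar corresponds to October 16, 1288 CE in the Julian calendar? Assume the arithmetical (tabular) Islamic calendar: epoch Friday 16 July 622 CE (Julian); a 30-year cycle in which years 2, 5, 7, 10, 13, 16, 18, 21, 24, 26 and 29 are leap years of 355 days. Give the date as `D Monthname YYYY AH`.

Both dates share Julian Day Number 2191789; in the tabular Islamic calendar that is 18 Ramadan 687 AH.

18 Ramadan 687 AH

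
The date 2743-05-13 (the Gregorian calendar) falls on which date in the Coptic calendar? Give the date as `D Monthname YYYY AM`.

29 Parmouti 2459 AM

Both dates share Julian Day Number 2723052; in the Coptic calendar that is 29 Parmouti 2459 AM.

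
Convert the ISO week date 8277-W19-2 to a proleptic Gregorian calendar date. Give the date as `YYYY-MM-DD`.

8277-05-08

ISO week 1 of 8277 is the week containing the first Thursday of 8277.
Week 19, day 2 (Tuesday) lands on 8277-05-08.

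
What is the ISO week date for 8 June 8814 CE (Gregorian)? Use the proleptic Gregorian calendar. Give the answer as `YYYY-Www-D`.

The weekday is Sunday (ISO weekday 7).
That Sunday belongs to ISO week 23 of ISO year 8814.

8814-W23-7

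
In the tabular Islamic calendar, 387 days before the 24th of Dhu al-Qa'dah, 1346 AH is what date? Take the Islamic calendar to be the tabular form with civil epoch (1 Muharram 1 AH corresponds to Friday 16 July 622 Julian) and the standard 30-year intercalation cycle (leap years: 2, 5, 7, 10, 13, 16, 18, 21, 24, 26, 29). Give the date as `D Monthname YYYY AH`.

JDN of the 24th of Dhu al-Qa'dah, 1346 AH = 2425381.
2425381 − 387 = 2424994.
JDN 2424994 in the tabular Islamic calendar is 20 Shawwal 1345 AH.

20 Shawwal 1345 AH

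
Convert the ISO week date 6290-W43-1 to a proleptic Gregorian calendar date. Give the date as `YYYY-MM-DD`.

6290-10-20

ISO week 1 of 6290 is the week containing the first Thursday of 6290.
Week 43, day 1 (Monday) lands on 6290-10-20.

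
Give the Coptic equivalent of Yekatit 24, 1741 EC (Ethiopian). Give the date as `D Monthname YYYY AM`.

24 Meshir 1465 AM

The source date corresponds to 1 March 1749 in the Gregorian calendar (JDN 2359929).
That day falls on 24 Meshir 1465 AM in the Coptic calendar.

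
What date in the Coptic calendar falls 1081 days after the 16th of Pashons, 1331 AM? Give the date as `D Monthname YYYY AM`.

1 Pashons 1334 AM

Counting 1081 days forward from JDN 2311067 reaches JDN 2312148, which is 1 Pashons 1334 AM.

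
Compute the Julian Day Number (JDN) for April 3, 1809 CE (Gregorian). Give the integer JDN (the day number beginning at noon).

2381876

JDN 2400001 is 17 November 1858 CE (Gregorian), MJD 0; the target day is −18125 days from there, so JDN = 2381876.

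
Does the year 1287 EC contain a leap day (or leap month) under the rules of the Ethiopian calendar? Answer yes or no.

yes

1287 mod 4 = 3; in the Ethiopian calendar a year is leap when year mod 4 = 3, so it is a leap year.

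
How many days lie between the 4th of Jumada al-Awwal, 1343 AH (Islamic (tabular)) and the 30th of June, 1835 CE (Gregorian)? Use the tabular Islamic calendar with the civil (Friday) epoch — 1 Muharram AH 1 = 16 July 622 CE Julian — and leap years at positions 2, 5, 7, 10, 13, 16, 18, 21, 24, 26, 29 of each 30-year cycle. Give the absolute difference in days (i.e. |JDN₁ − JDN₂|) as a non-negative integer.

First date → JDN 2424121; second date → JDN 2391460.
The interval is |2424121 − 2391460| = 32661 days.

32661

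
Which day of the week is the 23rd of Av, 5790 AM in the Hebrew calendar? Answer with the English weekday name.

Thursday

In the Gregorian calendar this is 22 August 2030 (JDN 2462736).
2462736 ≡ 3 (mod 7); counting from Monday = 0 gives Thursday.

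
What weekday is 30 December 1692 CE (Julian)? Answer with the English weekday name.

Friday

Equivalently 9 January 1693 Gregorian, JDN 2339425.
JDN 2339425 mod 7 = 4, and JDN 0 was a Monday, so this is a Friday.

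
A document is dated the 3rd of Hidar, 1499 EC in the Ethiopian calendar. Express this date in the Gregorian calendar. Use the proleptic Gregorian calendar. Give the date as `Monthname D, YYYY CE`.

Julian Day Number of the source date = 2271427.
Converting JDN 2271427 to the Gregorian calendar gives 9 November 1506 CE.

November 9, 1506 CE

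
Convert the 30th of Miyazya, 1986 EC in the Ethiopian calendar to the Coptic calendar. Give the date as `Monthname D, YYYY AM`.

Julian Day Number of the source date = 2449481.
Converting JDN 2449481 to the Coptic calendar gives 30 Parmouti 1710 AM.

Parmouti 30, 1710 AM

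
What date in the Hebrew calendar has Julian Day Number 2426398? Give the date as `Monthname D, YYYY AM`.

Adar 8, 5691 AM

The Gregorian equivalent of JDN 2426398 is 25 February 1931.
In the Hebrew calendar that day is Adar 8, 5691 AM.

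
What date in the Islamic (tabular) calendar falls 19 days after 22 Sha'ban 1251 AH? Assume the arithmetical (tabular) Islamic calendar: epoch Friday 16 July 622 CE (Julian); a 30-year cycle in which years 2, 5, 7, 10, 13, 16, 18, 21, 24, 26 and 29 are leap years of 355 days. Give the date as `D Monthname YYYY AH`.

JDN of 22 Sha'ban 1251 AH = 2391626.
2391626 + 19 = 2391645.
JDN 2391645 in the tabular Islamic calendar is 12 Ramadan 1251 AH.

12 Ramadan 1251 AH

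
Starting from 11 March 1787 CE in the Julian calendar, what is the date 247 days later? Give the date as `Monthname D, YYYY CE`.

JDN of 11 March 1787 CE = 2373829.
2373829 + 247 = 2374076.
JDN 2374076 in the Julian calendar is November 13, 1787 CE.

November 13, 1787 CE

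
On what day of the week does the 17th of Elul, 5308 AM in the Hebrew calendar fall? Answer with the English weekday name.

This is JDN 2286698 (31 August 1548 Gregorian).
Since JDN mod 7 = 1 (0 = Monday), the day is Tuesday.

Tuesday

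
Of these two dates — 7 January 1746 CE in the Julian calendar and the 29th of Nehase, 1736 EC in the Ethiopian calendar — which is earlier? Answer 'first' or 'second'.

second

The two dates have Julian Day Numbers 2358791 and 2358288 respectively.
Since 2358288 < 2358791, the second date comes first.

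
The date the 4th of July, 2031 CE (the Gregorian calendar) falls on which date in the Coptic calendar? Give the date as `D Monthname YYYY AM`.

Julian Day Number of the source date = 2463052.
Converting JDN 2463052 to the Coptic calendar gives 27 Paoni 1747 AM.

27 Paoni 1747 AM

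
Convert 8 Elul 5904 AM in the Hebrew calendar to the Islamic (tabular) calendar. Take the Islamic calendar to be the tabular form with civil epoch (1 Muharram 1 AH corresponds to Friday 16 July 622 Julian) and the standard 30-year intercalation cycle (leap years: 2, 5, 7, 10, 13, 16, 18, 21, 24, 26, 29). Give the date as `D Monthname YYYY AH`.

8 Dhu al-Qa'dah 1569 AH

Julian Day Number of the source date = 2504389.
Converting JDN 2504389 to the tabular Islamic calendar gives 8 Dhu al-Qa'dah 1569 AH.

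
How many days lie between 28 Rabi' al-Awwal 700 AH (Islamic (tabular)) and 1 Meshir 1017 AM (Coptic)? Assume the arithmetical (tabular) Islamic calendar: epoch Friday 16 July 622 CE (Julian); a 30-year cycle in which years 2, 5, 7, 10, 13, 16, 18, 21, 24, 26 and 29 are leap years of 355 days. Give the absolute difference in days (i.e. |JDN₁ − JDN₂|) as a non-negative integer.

First date → JDN 2196228; second date → JDN 2196274.
The interval is |2196228 − 2196274| = 46 days.

46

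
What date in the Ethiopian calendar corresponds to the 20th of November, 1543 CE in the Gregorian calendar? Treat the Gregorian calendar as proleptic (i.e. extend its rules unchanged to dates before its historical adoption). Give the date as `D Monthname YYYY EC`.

Julian Day Number of the source date = 2284952.
Converting JDN 2284952 to the Ethiopian calendar gives 13 Hidar 1536 EC.

13 Hidar 1536 EC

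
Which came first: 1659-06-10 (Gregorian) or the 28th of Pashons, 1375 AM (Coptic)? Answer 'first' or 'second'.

The two dates have Julian Day Numbers 2327158 and 2327150 respectively.
Since 2327150 < 2327158, the second date comes first.

second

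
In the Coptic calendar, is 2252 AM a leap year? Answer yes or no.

2252 mod 4 = 0; in the Coptic calendar a year is leap when year mod 4 = 3, so it is a common year.

no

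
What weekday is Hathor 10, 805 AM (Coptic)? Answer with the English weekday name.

Equivalently 12 November 1088 Gregorian, JDN 2118760.
Since JDN mod 7 = 0 (0 = Monday), the day is Monday.

Monday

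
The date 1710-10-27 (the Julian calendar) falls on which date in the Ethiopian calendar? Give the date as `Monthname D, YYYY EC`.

Both dates share Julian Day Number 2345935; in the Ethiopian calendar that is 30 Tikimt 1703 EC.

Tikimt 30, 1703 EC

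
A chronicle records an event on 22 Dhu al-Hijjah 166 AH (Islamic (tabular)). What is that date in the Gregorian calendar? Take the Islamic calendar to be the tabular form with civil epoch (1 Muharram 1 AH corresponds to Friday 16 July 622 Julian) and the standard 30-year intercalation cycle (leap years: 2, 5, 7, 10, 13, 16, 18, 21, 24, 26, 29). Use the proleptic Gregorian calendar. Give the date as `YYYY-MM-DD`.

0783-07-31

Julian Day Number of the source date = 2007256.
Converting JDN 2007256 to the Gregorian calendar gives 31 July 783 CE.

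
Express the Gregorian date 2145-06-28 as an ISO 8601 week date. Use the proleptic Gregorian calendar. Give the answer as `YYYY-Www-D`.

The weekday is Monday (ISO weekday 1).
That Monday belongs to ISO week 26 of ISO year 2145.

2145-W26-1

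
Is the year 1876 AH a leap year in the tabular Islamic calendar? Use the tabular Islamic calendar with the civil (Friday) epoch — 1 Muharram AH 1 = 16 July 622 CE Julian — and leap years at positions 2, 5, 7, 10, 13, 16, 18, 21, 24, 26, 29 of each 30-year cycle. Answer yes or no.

yes

Year 1876 AH is year 16 of its 30-year cycle; leap positions are 2, 5, 7, 10, 13, 16, 18, 21, 24, 26, 29, so it is a leap year (355 days).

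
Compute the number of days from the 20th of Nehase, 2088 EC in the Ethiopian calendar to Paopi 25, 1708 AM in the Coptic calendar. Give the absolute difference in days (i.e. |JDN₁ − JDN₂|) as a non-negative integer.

38281

JDN of the first date = 2486847.
JDN of the second date = 2448566.
|2448566 − 2486847| = 38281.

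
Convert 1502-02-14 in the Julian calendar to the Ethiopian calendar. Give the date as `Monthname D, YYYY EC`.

Julian Day Number of the source date = 2269708.
Converting JDN 2269708 to the Ethiopian calendar gives 20 Yekatit 1494 EC.

Yekatit 20, 1494 EC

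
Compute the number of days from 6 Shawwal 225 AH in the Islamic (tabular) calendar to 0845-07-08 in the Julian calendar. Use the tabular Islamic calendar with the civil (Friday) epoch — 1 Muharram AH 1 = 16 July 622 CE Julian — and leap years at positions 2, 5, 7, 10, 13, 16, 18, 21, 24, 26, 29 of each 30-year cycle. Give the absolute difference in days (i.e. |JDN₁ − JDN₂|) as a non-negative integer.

First date → JDN 2028089; second date → JDN 2029883.
The interval is |2028089 − 2029883| = 1794 days.

1794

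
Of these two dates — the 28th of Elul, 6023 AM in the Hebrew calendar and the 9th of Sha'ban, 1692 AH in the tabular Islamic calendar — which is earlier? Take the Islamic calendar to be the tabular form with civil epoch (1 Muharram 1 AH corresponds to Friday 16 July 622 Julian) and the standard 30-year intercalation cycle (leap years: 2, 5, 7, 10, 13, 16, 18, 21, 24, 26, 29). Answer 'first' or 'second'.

first

The two dates have Julian Day Numbers 2547879 and 2547889 respectively.
Since 2547879 < 2547889, the first date comes first.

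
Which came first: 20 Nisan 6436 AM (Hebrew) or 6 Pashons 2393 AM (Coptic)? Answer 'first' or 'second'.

first

The two dates have Julian Day Numbers 2698564 and 2698953 respectively.
Since 2698564 < 2698953, the first date comes first.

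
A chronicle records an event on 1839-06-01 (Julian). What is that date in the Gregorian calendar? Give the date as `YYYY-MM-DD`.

1839-06-13

The Julian–Gregorian offset here is 12 days (Julian trailing).
1 June 1839 Julian + 12 days → 13 June 1839 Gregorian.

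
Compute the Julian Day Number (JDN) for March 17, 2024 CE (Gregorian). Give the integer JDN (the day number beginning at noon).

2460387

JDN 2451545 is 1 January 2000 CE (Gregorian); the target day is +8842 days from there, so JDN = 2460387.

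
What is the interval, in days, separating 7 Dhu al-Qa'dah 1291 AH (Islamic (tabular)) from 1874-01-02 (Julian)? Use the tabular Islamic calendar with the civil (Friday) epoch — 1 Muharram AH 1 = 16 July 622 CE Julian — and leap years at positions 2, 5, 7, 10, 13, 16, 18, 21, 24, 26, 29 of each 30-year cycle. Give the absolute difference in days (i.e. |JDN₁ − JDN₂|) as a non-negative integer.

JDN of the first date = 2405874.
JDN of the second date = 2405538.
|2405538 − 2405874| = 336.

336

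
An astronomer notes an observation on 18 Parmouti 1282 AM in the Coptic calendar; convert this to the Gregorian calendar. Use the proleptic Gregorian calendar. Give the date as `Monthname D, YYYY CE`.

April 23, 1566 CE

Julian Day Number of the source date = 2293142.
Converting JDN 2293142 to the Gregorian calendar gives 23 April 1566 CE.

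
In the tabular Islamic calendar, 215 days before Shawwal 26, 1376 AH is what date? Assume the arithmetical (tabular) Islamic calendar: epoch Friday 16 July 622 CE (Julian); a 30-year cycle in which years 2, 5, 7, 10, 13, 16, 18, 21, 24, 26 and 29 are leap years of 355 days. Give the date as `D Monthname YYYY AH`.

18 Rabi' al-Awwal 1376 AH

The starting date is JDN 2435985; 2435985 − 215 = 2435770.
JDN 2435770 corresponds to 18 Rabi' al-Awwal 1376 AH.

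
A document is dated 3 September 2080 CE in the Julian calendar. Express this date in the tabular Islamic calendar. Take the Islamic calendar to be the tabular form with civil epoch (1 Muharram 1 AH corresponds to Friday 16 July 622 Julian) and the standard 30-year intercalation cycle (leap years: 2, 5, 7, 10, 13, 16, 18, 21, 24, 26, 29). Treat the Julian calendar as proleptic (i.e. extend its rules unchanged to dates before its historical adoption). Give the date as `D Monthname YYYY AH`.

Julian Day Number of the source date = 2481024.
Converting JDN 2481024 to the tabular Islamic calendar gives 1 Dhu al-Hijjah 1503 AH.

1 Dhu al-Hijjah 1503 AH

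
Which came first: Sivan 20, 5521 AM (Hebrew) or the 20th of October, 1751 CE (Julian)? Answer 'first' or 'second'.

second

The two dates have Julian Day Numbers 2364425 and 2360903 respectively.
Since 2360903 < 2364425, the second date comes first.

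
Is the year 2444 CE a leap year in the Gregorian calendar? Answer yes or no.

2444 is divisible by 4 and not by 100, so it is a leap year.

yes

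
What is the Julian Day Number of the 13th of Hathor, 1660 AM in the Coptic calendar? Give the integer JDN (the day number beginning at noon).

Equivalently 23 November 1943 (Gregorian).
JDN 2400001 is 17 November 1858 CE (Gregorian), MJD 0; the target day is +31051 days from there, so JDN = 2431052.

2431052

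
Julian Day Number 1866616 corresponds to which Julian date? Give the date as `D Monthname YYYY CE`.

JDN 1866616 is 9 July 398 in the proleptic Gregorian calendar.
In the Julian calendar that day is 8 July 398 CE.

8 July 398 CE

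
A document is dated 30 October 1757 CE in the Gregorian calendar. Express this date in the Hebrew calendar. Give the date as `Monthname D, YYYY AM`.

Julian Day Number of the source date = 2363094.
Converting JDN 2363094 to the Hebrew calendar gives 16 Cheshvan 5518 AM.

Cheshvan 16, 5518 AM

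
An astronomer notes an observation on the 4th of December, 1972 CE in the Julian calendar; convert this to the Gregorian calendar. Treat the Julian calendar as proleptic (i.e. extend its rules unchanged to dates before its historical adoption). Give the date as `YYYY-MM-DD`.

The Julian–Gregorian offset here is 13 days (Julian trailing).
4 December 1972 Julian + 13 days → 17 December 1972 Gregorian.

1972-12-17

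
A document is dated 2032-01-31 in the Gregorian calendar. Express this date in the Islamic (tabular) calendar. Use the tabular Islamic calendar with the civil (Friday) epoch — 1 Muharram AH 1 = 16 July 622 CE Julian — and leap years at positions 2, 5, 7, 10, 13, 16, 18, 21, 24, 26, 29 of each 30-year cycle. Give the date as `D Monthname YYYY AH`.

Both dates share Julian Day Number 2463263; in the tabular Islamic calendar that is 18 Shawwal 1453 AH.

18 Shawwal 1453 AH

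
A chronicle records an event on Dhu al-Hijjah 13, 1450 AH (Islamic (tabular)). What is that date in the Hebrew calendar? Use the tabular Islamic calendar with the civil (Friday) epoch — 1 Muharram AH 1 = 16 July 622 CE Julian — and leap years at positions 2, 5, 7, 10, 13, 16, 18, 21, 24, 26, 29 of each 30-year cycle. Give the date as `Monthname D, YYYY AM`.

Iyar 12, 5789 AM

Both dates share Julian Day Number 2462254; in the Hebrew calendar that is 12 Iyar 5789 AM.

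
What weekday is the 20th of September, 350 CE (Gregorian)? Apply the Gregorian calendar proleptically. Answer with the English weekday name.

JDN 1849157 mod 7 = 2, and JDN 0 was a Monday, so this is a Wednesday.

Wednesday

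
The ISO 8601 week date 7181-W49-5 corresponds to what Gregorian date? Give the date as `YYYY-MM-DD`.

ISO week 1 of 7181 is the week containing the first Thursday of 7181.
Week 49, day 5 (Friday) lands on 7181-12-04.

7181-12-04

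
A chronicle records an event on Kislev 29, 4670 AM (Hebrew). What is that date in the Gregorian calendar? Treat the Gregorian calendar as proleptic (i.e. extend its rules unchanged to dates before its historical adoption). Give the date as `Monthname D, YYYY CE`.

December 20, 909 CE

Julian Day Number of the source date = 2053419.
Converting JDN 2053419 to the Gregorian calendar gives 20 December 909 CE.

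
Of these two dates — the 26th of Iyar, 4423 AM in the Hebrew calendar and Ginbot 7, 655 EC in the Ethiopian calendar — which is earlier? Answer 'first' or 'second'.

second

First date → JDN 1963348; second date → JDN 1963340.
JDN 1963340 < JDN 1963348, so the second date is earlier.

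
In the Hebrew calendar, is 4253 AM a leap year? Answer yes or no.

no

Hebrew year 4253 is year 16 of its 19-year Metonic cycle; leap years are at positions 3, 6, 8, 11, 14, 17, 19, so it is a common year (12 months).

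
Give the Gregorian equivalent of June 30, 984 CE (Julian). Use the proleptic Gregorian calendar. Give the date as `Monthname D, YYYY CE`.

For dates in this range the Gregorian date is 5 days ahead of the Julian.
30 June 984 Julian + 5 days → 5 July 984 Gregorian.

July 5, 984 CE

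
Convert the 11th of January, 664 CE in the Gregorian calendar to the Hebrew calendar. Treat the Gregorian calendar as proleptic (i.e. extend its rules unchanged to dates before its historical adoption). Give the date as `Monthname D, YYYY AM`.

Shevat 5, 4424 AM

Both dates share Julian Day Number 1963591; in the Hebrew calendar that is 5 Shevat 4424 AM.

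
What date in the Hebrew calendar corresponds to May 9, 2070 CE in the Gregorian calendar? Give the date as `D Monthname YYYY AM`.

Both dates share Julian Day Number 2477241; in the Hebrew calendar that is 28 Iyar 5830 AM.

28 Iyar 5830 AM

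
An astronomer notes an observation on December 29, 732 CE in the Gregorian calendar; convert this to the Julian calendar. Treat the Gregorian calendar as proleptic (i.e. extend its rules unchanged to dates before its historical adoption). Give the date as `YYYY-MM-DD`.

For dates in this range the Gregorian date is 4 days ahead of the Julian.
29 December 732 Gregorian − 4 days → 25 December 732 Julian.

0732-12-25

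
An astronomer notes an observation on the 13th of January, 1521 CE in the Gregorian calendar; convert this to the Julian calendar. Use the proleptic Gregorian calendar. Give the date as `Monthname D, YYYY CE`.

January 3, 1521 CE

The Julian–Gregorian offset here is 10 days (Julian trailing).
13 January 1521 Gregorian − 10 days → 3 January 1521 Julian.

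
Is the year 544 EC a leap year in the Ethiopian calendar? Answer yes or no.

no

544 mod 4 = 0; in the Ethiopian calendar a year is leap when year mod 4 = 3, so it is a common year.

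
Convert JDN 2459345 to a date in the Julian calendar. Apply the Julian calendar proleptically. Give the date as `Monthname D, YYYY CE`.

April 27, 2021 CE

JDN 2459345 is 10 May 2021 in the Gregorian calendar.
In the Julian calendar that day is April 27, 2021 CE.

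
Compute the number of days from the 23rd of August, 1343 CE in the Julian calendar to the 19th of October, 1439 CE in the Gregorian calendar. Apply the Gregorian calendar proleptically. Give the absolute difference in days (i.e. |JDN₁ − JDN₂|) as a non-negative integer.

35112

JDN of the first date = 2211823.
JDN of the second date = 2246935.
|2246935 − 2211823| = 35112.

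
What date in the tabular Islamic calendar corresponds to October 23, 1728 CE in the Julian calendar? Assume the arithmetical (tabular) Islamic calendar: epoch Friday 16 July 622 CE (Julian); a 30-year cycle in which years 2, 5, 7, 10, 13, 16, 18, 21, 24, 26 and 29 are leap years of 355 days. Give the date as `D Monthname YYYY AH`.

30 Rabi' al-Awwal 1141 AH

The source date corresponds to 3 November 1728 in the Gregorian calendar (JDN 2352506).
That day falls on 30 Rabi' al-Awwal 1141 AH in the tabular Islamic calendar.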